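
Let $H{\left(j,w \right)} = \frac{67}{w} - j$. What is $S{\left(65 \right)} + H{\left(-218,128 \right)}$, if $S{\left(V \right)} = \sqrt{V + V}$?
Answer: $\frac{27971}{128} + \sqrt{130} \approx 229.93$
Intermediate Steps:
$H{\left(j,w \right)} = - j + \frac{67}{w}$
$S{\left(V \right)} = \sqrt{2} \sqrt{V}$ ($S{\left(V \right)} = \sqrt{2 V} = \sqrt{2} \sqrt{V}$)
$S{\left(65 \right)} + H{\left(-218,128 \right)} = \sqrt{2} \sqrt{65} + \left(\left(-1\right) \left(-218\right) + \frac{67}{128}\right) = \sqrt{130} + \left(218 + 67 \cdot \frac{1}{128}\right) = \sqrt{130} + \left(218 + \frac{67}{128}\right) = \sqrt{130} + \frac{27971}{128} = \frac{27971}{128} + \sqrt{130}$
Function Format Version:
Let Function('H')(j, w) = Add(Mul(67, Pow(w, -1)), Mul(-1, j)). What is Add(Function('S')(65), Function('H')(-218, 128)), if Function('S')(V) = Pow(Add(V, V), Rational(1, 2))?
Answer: Add(Rational(27971, 128), Pow(130, Rational(1, 2))) ≈ 229.93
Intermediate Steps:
Function('H')(j, w) = Add(Mul(-1, j), Mul(67, Pow(w, -1)))
Function('S')(V) = Mul(Pow(2, Rational(1, 2)), Pow(V, Rational(1, 2))) (Function('S')(V) = Pow(Mul(2, V), Rational(1, 2)) = Mul(Pow(2, Rational(1, 2)), Pow(V, Rational(1, 2))))
Add(Function('S')(65), Function('H')(-218, 128)) = Add(Mul(Pow(2, Rational(1, 2)), Pow(65, Rational(1, 2))), Add(Mul(-1, -218), Mul(67, Pow(128, -1)))) = Add(Pow(130, Rational(1, 2)), Add(218, Mul(67, Rational(1, 128)))) = Add(Pow(130, Rational(1, 2)), Add(218, Rational(67, 128))) = Add(Pow(130, Rational(1, 2)), Rational(27971, 128)) = Add(Rational(27971, 128), Pow(130, Rational(1, 2)))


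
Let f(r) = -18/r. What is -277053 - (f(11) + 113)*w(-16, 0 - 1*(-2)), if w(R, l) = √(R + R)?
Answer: -277053 - 4900*I*√2/11 ≈ -2.7705e+5 - 629.97*I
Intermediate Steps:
w(R, l) = √2*√R (w(R, l) = √(2*R) = √2*√R)
-277053 - (f(11) + 113)*w(-16, 0 - 1*(-2)) = -277053 - (-18/11 + 113)*√2*√(-16) = -277053 - (-18*1/11 + 113)*√2*(4*I) = -277053 - (-18/11 + 113)*4*I*√2 = -277053 - 1225*4*I*√2/11 = -277053 - 4900*I*√2/11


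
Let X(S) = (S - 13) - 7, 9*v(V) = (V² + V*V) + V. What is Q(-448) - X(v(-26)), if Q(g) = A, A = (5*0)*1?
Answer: -382/3 ≈ -127.33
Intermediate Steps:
v(V) = V/9 + 2*V²/9 (v(V) = ((V² + V*V) + V)/9 = ((V² + V²) + V)/9 = (2*V² + V)/9 = (V + 2*V²)/9 = V/9 + 2*V²/9)
A = 0 (A = 0*1 = 0)
Q(g) = 0
X(S) = -20 + S (X(S) = (-13 + S) - 7 = -20 + S)
Q(-448) - X(v(-26)) = 0 - (-20 + (⅑)*(-26)*(1 + 2*(-26))) = 0 - (-20 + (⅑)*(-26)*(1 - 52)) = 0 - (-20 + (⅑)*(-26)*(-51)) = 0 - (-20 + 442/3) = 0 - 1*382/3 = 0 - 382/3 = -382/3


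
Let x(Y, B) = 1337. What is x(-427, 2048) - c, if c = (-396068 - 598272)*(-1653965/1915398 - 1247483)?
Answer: -1187951965803983267/957699 ≈ -1.2404e+12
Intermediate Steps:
c = 1187951967084426830/957699 (c = -994340*(-1653965*1/1915398 - 1247483) = -994340*(-1653965/1915398 - 1247483) = -994340*(-2389428097199/1915398) = 1187951967084426830/957699 ≈ 1.2404e+12)
x(-427, 2048) - c = 1337 - 1*1187951967084426830/957699 = 1337 - 1187951967084426830/957699 = -1187951965803983267/957699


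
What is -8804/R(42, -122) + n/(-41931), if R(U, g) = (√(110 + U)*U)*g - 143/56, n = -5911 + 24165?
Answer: -228455463917818834/524774958888158613 + 282940557312*√38/12515202568223 ≈ -0.29598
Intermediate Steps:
n = 18254
R(U, g) = -143/56 + U*g*√(110 + U) (R(U, g) = (U*√(110 + U))*g - 143*1/56 = U*g*√(110 + U) - 143/56 = -143/56 + U*g*√(110 + U))
-8804/R(42, -122) + n/(-41931) = -8804/(-143/56 + 42*(-122)*√(110 + 42)) + 18254/(-41931) = -8804/(-143/56 + 42*(-122)*√152) + 18254*(-1/41931) = -8804/(-143/56 + 42*(-122)*(2*√38)) - 18254/41931 = -8804/(-143/56 - 10248*√38) - 18254/41931 = -18254/41931 - 8804/(-143/56 - 10248*√38)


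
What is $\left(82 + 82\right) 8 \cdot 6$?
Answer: $7872$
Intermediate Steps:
$\left(82 + 82\right) 8 \cdot 6 = 164 \cdot 48 = 7872$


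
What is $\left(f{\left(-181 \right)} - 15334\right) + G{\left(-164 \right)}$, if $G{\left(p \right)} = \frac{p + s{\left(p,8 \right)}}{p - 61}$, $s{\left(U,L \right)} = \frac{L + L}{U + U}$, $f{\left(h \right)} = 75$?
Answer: $- \frac{46919183}{3075} \approx -15258.0$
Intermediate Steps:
$s{\left(U,L \right)} = \frac{L}{U}$ ($s{\left(U,L \right)} = \frac{2 L}{2 U} = 2 L \frac{1}{2 U} = \frac{L}{U}$)
$G{\left(p \right)} = \frac{p + \frac{8}{p}}{-61 + p}$ ($G{\left(p \right)} = \frac{p + \frac{8}{p}}{p - 61} = \frac{p + \frac{8}{p}}{-61 + p}$)
$\left(f{\left(-181 \right)} - 15334\right) + G{\left(-164 \right)} = \left(75 - 15334\right) + \frac{8 + \left(-164\right)^{2}}{\left(-164\right) \left(-61 - 164\right)} = -15259 - \frac{8 + 26896}{164 \left(-225\right)} = -15259 - \left(- \frac{1}{36900}\right) 26904 = -15259 + \frac{2242}{3075} = - \frac{46919183}{3075}$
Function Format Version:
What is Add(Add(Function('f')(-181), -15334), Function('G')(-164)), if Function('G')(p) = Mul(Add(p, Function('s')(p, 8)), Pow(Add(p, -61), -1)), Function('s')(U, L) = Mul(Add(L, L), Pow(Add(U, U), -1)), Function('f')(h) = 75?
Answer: Rational(-46919183, 3075) ≈ -15258.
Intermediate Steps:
Function('s')(U, L) = Mul(L, Pow(U, -1)) (Function('s')(U, L) = Mul(Mul(2, L), Pow(Mul(2, U), -1)) = Mul(Mul(2, L), Mul(Rational(1, 2), Pow(U, -1))) = Mul(L, Pow(U, -1)))
Function('G')(p) = Mul(Pow(Add(-61, p), -1), Add(p, Mul(8, Pow(p, -1)))) (Function('G')(p) = Mul(Add(p, Mul(8, Pow(p, -1))), Pow(Add(p, -61), -1)) = Mul(Add(p, Mul(8, Pow(p, -1))), Pow(Add(-61, p), -1)) = Mul(Pow(Add(-61, p), -1), Add(p, Mul(8, Pow(p, -1)))))
Add(Add(Function('f')(-181), -15334), Function('G')(-164)) = Add(Add(75, -15334), Mul(Pow(-164, -1), Pow(Add(-61, -164), -1), Add(8, Pow(-164, 2)))) = Add(-15259, Mul(Rational(-1, 164), Pow(-225, -1), Add(8, 26896))) = Add(-15259, Mul(Rational(-1, 164), Rational(-1, 225), 26904)) = Add(-15259, Rational(2242, 3075)) = Rational(-46919183, 3075)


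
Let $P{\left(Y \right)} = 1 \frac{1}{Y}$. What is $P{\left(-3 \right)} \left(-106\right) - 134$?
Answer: $- \frac{296}{3} \approx -98.667$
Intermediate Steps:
$P{\left(Y \right)} = \frac{1}{Y}$
$P{\left(-3 \right)} \left(-106\right) - 134 = \frac{1}{-3} \left(-106\right) - 134 = \left(- \frac{1}{3}\right) \left(-106\right) - 134 = \frac{106}{3} - 134 = - \frac{296}{3}$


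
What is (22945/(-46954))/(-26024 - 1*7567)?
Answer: 22945/1577231814 ≈ 1.4548e-5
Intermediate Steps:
(22945/(-46954))/(-26024 - 1*7567) = (22945*(-1/46954))/(-26024 - 7567) = -22945/46954/(-33591) = -22945/46954*(-1/33591) = 22945/1577231814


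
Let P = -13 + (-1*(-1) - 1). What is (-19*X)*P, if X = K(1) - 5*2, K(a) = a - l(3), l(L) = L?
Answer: -2964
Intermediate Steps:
P = -13 (P = -13 + (1 - 1) = -13 + 0 = -13)
K(a) = -3 + a (K(a) = a - 1*3 = a - 3 = -3 + a)
X = -12 (X = (-3 + 1) - 5*2 = -2 - 10 = -12)
(-19*X)*P = -19*(-12)*(-13) = 228*(-13) = -2964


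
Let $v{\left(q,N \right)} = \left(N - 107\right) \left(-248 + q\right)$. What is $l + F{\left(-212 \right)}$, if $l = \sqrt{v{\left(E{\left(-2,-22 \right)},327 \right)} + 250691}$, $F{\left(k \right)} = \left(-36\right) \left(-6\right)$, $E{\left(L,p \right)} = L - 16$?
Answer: $216 + \sqrt{192171} \approx 654.37$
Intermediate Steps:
$E{\left(L,p \right)} = -16 + L$
$F{\left(k \right)} = 216$
$v{\left(q,N \right)} = \left(-248 + q\right) \left(-107 + N\right)$ ($v{\left(q,N \right)} = \left(-107 + N\right) \left(-248 + q\right) = \left(-248 + q\right) \left(-107 + N\right)$)
$l = \sqrt{192171}$ ($l = \sqrt{\left(26536 - 81096 - 107 \left(-16 - 2\right) + 327 \left(-16 - 2\right)\right) + 250691} = \sqrt{\left(26536 - 81096 - -1926 + 327 \left(-18\right)\right) + 250691} = \sqrt{\left(26536 - 81096 + 1926 - 5886\right) + 250691} = \sqrt{-58520 + 250691} = \sqrt{192171} \approx 438.37$)
$l + F{\left(-212 \right)} = \sqrt{192171} + 216 = 216 + \sqrt{192171}$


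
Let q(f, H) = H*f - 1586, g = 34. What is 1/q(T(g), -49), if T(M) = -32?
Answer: -1/18 ≈ -0.055556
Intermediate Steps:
q(f, H) = -1586 + H*f
1/q(T(g), -49) = 1/(-1586 - 49*(-32)) = 1/(-1586 + 1568) = 1/(-18) = -1/18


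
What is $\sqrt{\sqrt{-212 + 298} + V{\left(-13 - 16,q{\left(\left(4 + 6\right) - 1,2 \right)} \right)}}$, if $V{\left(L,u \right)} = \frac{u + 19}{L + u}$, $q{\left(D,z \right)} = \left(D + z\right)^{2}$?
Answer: $\frac{\sqrt{805 + 529 \sqrt{86}}}{23} \approx 3.2856$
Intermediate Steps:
$V{\left(L,u \right)} = \frac{19 + u}{L + u}$
$\sqrt{\sqrt{-212 + 298} + V{\left(-13 - 16,q{\left(\left(4 + 6\right) - 1,2 \right)} \right)}} = \sqrt{\sqrt{-212 + 298} + \frac{19 + \left(\left(\left(4 + 6\right) - 1\right) + 2\right)^{2}}{\left(-13 - 16\right) + \left(\left(\left(4 + 6\right) - 1\right) + 2\right)^{2}}} = \sqrt{\sqrt{86} + \frac{19 + \left(\left(10 - 1\right) + 2\right)^{2}}{-29 + \left(\left(10 - 1\right) + 2\right)^{2}}} = \sqrt{\sqrt{86} + \frac{19 + \left(9 + 2\right)^{2}}{-29 + \left(9 + 2\right)^{2}}} = \sqrt{\sqrt{86} + \frac{19 + 11^{2}}{-29 + 11^{2}}} = \sqrt{\sqrt{86} + \frac{19 + 121}{-29 + 121}} = \sqrt{\sqrt{86} + \frac{1}{92} \cdot 140} = \sqrt{\sqrt{86} + \frac{35}{23}} = \sqrt{\frac{35}{23} + \sqrt{86}}$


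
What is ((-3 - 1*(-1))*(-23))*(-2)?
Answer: -92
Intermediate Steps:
((-3 - 1*(-1))*(-23))*(-2) = ((-3 + 1)*(-23))*(-2) = -2*(-23)*(-2) = 46*(-2) = -92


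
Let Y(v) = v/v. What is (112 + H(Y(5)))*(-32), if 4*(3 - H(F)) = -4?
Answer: -3712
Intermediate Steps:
Y(v) = 1
H(F) = 4 (H(F) = 3 - ¼*(-4) = 3 + 1 = 4)
(112 + H(Y(5)))*(-32) = (112 + 4)*(-32) = 116*(-32) = -3712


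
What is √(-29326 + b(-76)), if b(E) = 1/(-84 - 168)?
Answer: I*√51731071/42 ≈ 171.25*I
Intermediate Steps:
b(E) = -1/252 (b(E) = 1/(-252) = -1/252)
√(-29326 + b(-76)) = √(-29326 - 1/252) = √(-7390153/252) = I*√51731071/42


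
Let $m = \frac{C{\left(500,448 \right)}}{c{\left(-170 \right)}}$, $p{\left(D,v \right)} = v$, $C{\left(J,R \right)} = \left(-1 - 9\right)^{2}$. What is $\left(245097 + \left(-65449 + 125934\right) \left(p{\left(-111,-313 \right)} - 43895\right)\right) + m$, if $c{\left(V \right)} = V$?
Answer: $- \frac{45452488321}{17} \approx -2.6737 \cdot 10^{9}$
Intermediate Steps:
$C{\left(J,R \right)} = 100$ ($C{\left(J,R \right)} = \left(-10\right)^{2} = 100$)
$m = - \frac{10}{17}$ ($m = \frac{100}{-170} = 100 \left(- \frac{1}{170}\right) = - \frac{10}{17} \approx -0.58823$)
$\left(245097 + \left(-65449 + 125934\right) \left(p{\left(-111,-313 \right)} - 43895\right)\right) + m = \left(245097 + \left(-65449 + 125934\right) \left(-313 - 43895\right)\right) - \frac{10}{17} = \left(245097 + 60485 \left(-44208\right)\right) - \frac{10}{17} = \left(245097 - 2673920880\right) - \frac{10}{17} = -2673675783 - \frac{10}{17} = - \frac{45452488321}{17}$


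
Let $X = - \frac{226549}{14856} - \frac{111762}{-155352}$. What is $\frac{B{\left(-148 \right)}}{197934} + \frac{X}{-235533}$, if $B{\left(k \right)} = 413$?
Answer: $\frac{1605137462188103}{747185460608539656} \approx 0.0021482$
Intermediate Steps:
$X = - \frac{1397270999}{96162888}$ ($X = \left(-226549\right) \frac{1}{14856} - - \frac{18627}{25892} = - \frac{226549}{14856} + \frac{18627}{25892} = - \frac{1397270999}{96162888} \approx -14.53$)
$\frac{B{\left(-148 \right)}}{197934} + \frac{X}{-235533} = \frac{413}{197934} - \frac{1397270999}{96162888 \left(-235533\right)} = 413 \cdot \frac{1}{197934} - - \frac{1397270999}{22649533499304} = \frac{413}{197934} + \frac{1397270999}{22649533499304} = \frac{1605137462188103}{747185460608539656}$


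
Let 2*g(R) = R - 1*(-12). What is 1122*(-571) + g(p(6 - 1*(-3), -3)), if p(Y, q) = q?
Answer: -1281315/2 ≈ -6.4066e+5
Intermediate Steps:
g(R) = 6 + R/2 (g(R) = (R - 1*(-12))/2 = (R + 12)/2 = (12 + R)/2 = 6 + R/2)
1122*(-571) + g(p(6 - 1*(-3), -3)) = 1122*(-571) + (6 + (½)*(-3)) = -640662 + (6 - 3/2) = -640662 + 9/2 = -1281315/2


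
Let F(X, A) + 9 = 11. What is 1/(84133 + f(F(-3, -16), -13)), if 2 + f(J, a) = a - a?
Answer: 1/84131 ≈ 1.1886e-5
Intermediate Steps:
F(X, A) = 2 (F(X, A) = -9 + 11 = 2)
f(J, a) = -2 (f(J, a) = -2 + (a - a) = -2 + 0 = -2)
1/(84133 + f(F(-3, -16), -13)) = 1/(84133 - 2) = 1/84131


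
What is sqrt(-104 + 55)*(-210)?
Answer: -1470*I ≈ -1470.0*I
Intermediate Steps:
sqrt(-104 + 55)*(-210) = sqrt(-49)*(-210) = (7*I)*(-210) = -1470*I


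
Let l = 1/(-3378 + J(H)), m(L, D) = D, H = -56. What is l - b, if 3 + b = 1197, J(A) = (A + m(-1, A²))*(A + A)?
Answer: -415915573/348338 ≈ -1194.0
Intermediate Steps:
J(A) = 2*A*(A + A²) (J(A) = (A + A²)*(A + A) = (A + A²)*(2*A) = 2*A*(A + A²))
l = -1/348338 (l = 1/(-3378 + 2*(-56)²*(1 - 56)) = 1/(-3378 + 2*3136*(-55)) = 1/(-3378 - 344960) = 1/(-348338) = -1/348338 ≈ -2.8708e-6)
b = 1194 (b = -3 + 1197 = 1194)
l - b = -1/348338 - 1*1194 = -1/348338 - 1194 = -415915573/348338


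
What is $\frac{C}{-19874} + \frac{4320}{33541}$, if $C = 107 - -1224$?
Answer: $\frac{41212609}{666593834} \approx 0.061826$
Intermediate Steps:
$C = 1331$ ($C = 107 + 1224 = 1331$)
$\frac{C}{-19874} + \frac{4320}{33541} = \frac{1331}{-19874} + \frac{4320}{33541} = 1331 \left(- \frac{1}{19874}\right) + 4320 \cdot \frac{1}{33541} = - \frac{1331}{19874} + \frac{4320}{33541} = \frac{41212609}{666593834}$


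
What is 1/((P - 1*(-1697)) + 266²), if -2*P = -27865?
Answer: 2/172771 ≈ 1.1576e-5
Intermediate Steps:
P = 27865/2 (P = -½*(-27865) = 27865/2 ≈ 13933.)
1/((P - 1*(-1697)) + 266²) = 1/((27865/2 - 1*(-1697)) + 266²) = 1/((27865/2 + 1697) + 70756) = 1/(31259/2 + 70756) = 1/(172771/2) = 2/172771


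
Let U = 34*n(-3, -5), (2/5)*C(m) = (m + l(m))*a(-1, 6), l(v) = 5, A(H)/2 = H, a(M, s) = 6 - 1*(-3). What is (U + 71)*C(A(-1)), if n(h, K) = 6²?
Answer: 174825/2 ≈ 87413.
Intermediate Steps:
a(M, s) = 9 (a(M, s) = 6 + 3 = 9)
A(H) = 2*H
n(h, K) = 36
C(m) = 225/2 + 45*m/2 (C(m) = 5*((m + 5)*9)/2 = 5*((5 + m)*9)/2 = 5*(45 + 9*m)/2 = 225/2 + 45*m/2)
U = 1224 (U = 34*36 = 1224)
(U + 71)*C(A(-1)) = (1224 + 71)*(225/2 + 45*(2*(-1))/2) = 1295*(225/2 + (45/2)*(-2)) = 1295*(225/2 - 45) = 1295*(135/2) = 174825/2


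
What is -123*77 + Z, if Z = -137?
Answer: -9608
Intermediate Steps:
-123*77 + Z = -123*77 - 137 = -9471 - 137 = -9608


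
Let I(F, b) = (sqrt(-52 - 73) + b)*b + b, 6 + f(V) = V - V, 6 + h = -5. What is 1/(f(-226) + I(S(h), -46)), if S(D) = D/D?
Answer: I/(2*(115*sqrt(5) + 1032*I)) ≈ 0.00045617 + 0.00011367*I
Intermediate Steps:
h = -11 (h = -6 - 5 = -11)
S(D) = 1
f(V) = -6 (f(V) = -6 + (V - V) = -6 + 0 = -6)
I(F, b) = b + b*(b + 5*I*sqrt(5)) (I(F, b) = (sqrt(-125) + b)*b + b = (5*I*sqrt(5) + b)*b + b = (b + 5*I*sqrt(5))*b + b = b*(b + 5*I*sqrt(5)) + b = b + b*(b + 5*I*sqrt(5)))
1/(f(-226) + I(S(h), -46)) = 1/(-6 - 46*(1 - 46 + 5*I*sqrt(5))) = 1/(-6 - 46*(-45 + 5*I*sqrt(5))) = 1/(-6 + (2070 - 230*I*sqrt(5))) = 1/(2064 - 230*I*sqrt(5))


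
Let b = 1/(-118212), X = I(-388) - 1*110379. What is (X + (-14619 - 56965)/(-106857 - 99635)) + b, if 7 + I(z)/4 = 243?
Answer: -667820384076731/6102458076 ≈ -1.0943e+5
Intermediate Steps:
I(z) = 944 (I(z) = -28 + 4*243 = -28 + 972 = 944)
X = -109435 (X = 944 - 1*110379 = 944 - 110379 = -109435)
b = -1/118212 ≈ -8.4594e-6
(X + (-14619 - 56965)/(-106857 - 99635)) + b = (-109435 + (-14619 - 56965)/(-106857 - 99635)) - 1/118212 = (-109435 - 71584/(-206492)) - 1/118212 = (-109435 - 71584*(-1/206492)) - 1/118212 = (-109435 + 17896/51623) - 1/118212 = -5649345109/51623 - 1/118212 = -667820384076731/6102458076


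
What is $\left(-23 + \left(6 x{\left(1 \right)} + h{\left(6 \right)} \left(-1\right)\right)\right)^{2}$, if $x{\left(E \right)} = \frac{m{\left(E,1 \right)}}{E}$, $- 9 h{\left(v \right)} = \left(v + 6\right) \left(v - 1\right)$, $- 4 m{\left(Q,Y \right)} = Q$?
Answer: $\frac{11449}{36} \approx 318.03$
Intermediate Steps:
$m{\left(Q,Y \right)} = - \frac{Q}{4}$
$h{\left(v \right)} = - \frac{\left(-1 + v\right) \left(6 + v\right)}{9}$ ($h{\left(v \right)} = - \frac{\left(v + 6\right) \left(v - 1\right)}{9} = - \frac{\left(6 + v\right) \left(-1 + v\right)}{9} = - \frac{\left(-1 + v\right) \left(6 + v\right)}{9}$)
$x{\left(E \right)} = - \frac{1}{4}$ ($x{\left(E \right)} = \frac{\left(- \frac{1}{4}\right) E}{E} = - \frac{1}{4}$)
$\left(-23 + \left(6 x{\left(1 \right)} + h{\left(6 \right)} \left(-1\right)\right)\right)^{2} = \left(-23 + \left(6 \left(- \frac{1}{4}\right) + \left(\frac{2}{3} - \frac{10}{3} - \frac{6^{2}}{9}\right) \left(-1\right)\right)\right)^{2} = \left(-23 - \left(\frac{3}{2} - \left(\frac{2}{3} - \frac{10}{3} - 4\right) \left(-1\right)\right)\right)^{2} = \left(-23 - - \frac{31}{6}\right)^{2} = \left(-23 + \left(- \frac{3}{2} + \frac{20}{3}\right)\right)^{2} = \left(-23 + \frac{31}{6}\right)^{2} = \left(- \frac{107}{6}\right)^{2} = \frac{11449}{36}$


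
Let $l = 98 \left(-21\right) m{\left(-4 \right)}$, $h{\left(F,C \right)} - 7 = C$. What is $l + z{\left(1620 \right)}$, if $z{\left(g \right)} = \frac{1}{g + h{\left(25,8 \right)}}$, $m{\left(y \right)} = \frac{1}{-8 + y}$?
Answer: $\frac{560807}{3270} \approx 171.5$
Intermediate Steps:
$h{\left(F,C \right)} = 7 + C$
$l = \frac{343}{2}$ ($l = \frac{98 \left(-21\right)}{-8 - 4} = - \frac{2058}{-12} = \left(-2058\right) \left(- \frac{1}{12}\right) = \frac{343}{2} \approx 171.5$)
$z{\left(g \right)} = \frac{1}{15 + g}$ ($z{\left(g \right)} = \frac{1}{g + \left(7 + 8\right)} = \frac{1}{g + 15} = \frac{1}{15 + g}$)
$l + z{\left(1620 \right)} = \frac{343}{2} + \frac{1}{15 + 1620} = \frac{343}{2} + \frac{1}{1635} = \frac{560807}{3270}$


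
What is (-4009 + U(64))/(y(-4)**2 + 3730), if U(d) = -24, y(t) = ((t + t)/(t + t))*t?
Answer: -4033/3746 ≈ -1.0766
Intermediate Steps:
y(t) = t (y(t) = ((2*t)/((2*t)))*t = ((2*t)*(1/(2*t)))*t = 1*t = t)
(-4009 + U(64))/(y(-4)**2 + 3730) = (-4009 - 24)/((-4)**2 + 3730) = -4033/(16 + 3730) = -4033/3746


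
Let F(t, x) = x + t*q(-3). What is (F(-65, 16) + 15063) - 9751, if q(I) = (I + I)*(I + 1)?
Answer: 4548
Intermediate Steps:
q(I) = 2*I*(1 + I) (q(I) = (2*I)*(1 + I) = 2*I*(1 + I))
F(t, x) = x + 12*t (F(t, x) = x + t*(2*(-3)*(1 - 3)) = x + t*(2*(-3)*(-2)) = x + t*12 = x + 12*t)
(F(-65, 16) + 15063) - 9751 = ((16 + 12*(-65)) + 15063) - 9751 = ((16 - 780) + 15063) - 9751 = (-764 + 15063) - 9751 = 14299 - 9751 = 4548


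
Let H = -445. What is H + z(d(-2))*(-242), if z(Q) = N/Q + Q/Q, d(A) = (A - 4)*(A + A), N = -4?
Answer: -1940/3 ≈ -646.67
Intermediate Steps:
d(A) = 2*A*(-4 + A) (d(A) = (-4 + A)*(2*A) = 2*A*(-4 + A))
z(Q) = 1 - 4/Q (z(Q) = -4/Q + Q/Q = -4/Q + 1 = 1 - 4/Q)
H + z(d(-2))*(-242) = -445 + ((-4 + 2*(-2)*(-4 - 2))/((2*(-2)*(-4 - 2))))*(-242) = -445 + ((-4 + 2*(-2)*(-6))/((2*(-2)*(-6))))*(-242) = -445 + ((-4 + 24)/24)*(-242) = -445 + ((1/24)*20)*(-242) = -445 + (⅚)*(-242) = -445 - 605/3 = -1940/3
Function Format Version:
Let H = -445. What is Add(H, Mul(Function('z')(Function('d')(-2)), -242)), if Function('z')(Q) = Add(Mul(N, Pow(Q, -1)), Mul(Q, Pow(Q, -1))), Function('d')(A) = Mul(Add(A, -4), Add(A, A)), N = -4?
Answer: Rational(-1940, 3) ≈ -646.67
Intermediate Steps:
Function('d')(A) = Mul(2, A, Add(-4, A)) (Function('d')(A) = Mul(Add(-4, A), Mul(2, A)) = Mul(2, A, Add(-4, A)))
Function('z')(Q) = Add(1, Mul(-4, Pow(Q, -1))) (Function('z')(Q) = Add(Mul(-4, Pow(Q, -1)), Mul(Q, Pow(Q, -1))) = Add(Mul(-4, Pow(Q, -1)), 1) = Add(1, Mul(-4, Pow(Q, -1))))
Add(H, Mul(Function('z')(Function('d')(-2)), -242)) = Add(-445, Mul(Mul(Pow(Mul(2, -2, Add(-4, -2)), -1), Add(-4, Mul(2, -2, Add(-4, -2)))), -242)) = Add(-445, Mul(Mul(Pow(Mul(2, -2, -6), -1), Add(-4, Mul(2, -2, -6))), -242)) = Add(-445, Mul(Mul(Pow(24, -1), Add(-4, 24)), -242)) = Add(-445, Mul(Mul(Rational(1, 24), 20), -242)) = Add(-445, Mul(Rational(5, 6), -242)) = Add(-445, Rational(-605, 3)) = Rational(-1940, 3)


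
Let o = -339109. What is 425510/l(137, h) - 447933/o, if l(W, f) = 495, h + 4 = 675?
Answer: 28903199485/33571791 ≈ 860.94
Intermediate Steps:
h = 671 (h = -4 + 675 = 671)
425510/l(137, h) - 447933/o = 425510/495 - 447933/(-339109) = 425510*(1/495) - 447933*(-1/339109) = 85102/99 + 447933/339109 = 28903199485/33571791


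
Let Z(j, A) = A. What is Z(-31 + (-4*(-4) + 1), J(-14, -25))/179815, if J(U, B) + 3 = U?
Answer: -17/179815 ≈ -9.4542e-5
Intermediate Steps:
J(U, B) = -3 + U
Z(-31 + (-4*(-4) + 1), J(-14, -25))/179815 = (-3 - 14)/179815 = -17*1/179815 = -17/179815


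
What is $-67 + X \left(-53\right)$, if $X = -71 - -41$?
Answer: $1523$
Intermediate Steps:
$X = -30$ ($X = -71 + 41 = -30$)
$-67 + X \left(-53\right) = -67 - -1590 = -67 + 1590 = 1523$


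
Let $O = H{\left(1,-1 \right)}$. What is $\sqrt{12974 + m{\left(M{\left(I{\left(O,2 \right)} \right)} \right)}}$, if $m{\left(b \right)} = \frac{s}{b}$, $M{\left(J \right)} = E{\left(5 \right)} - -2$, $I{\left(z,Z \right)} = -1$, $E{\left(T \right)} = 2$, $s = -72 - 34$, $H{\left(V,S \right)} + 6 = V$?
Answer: $\frac{\sqrt{51790}}{2} \approx 113.79$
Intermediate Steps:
$H{\left(V,S \right)} = -6 + V$
$s = -106$
$O = -5$ ($O = -6 + 1 = -5$)
$M{\left(J \right)} = 4$ ($M{\left(J \right)} = 2 - -2 = 2 + 2 = 4$)
$m{\left(b \right)} = - \frac{106}{b}$
$\sqrt{12974 + m{\left(M{\left(I{\left(O,2 \right)} \right)} \right)}} = \sqrt{12974 - \frac{106}{4}} = \sqrt{12974 - \frac{53}{2}} = \sqrt{\frac{25895}{2}} = \frac{\sqrt{51790}}{2}$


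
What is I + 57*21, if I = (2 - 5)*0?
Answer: 1197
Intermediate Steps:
I = 0 (I = -3*0 = 0)
I + 57*21 = 0 + 57*21 = 0 + 1197 = 1197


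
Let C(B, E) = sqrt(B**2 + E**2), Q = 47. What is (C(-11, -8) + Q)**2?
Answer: (47 + sqrt(185))**2 ≈ 3672.5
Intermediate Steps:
(C(-11, -8) + Q)**2 = (sqrt((-11)**2 + (-8)**2) + 47)**2 = (sqrt(121 + 64) + 47)**2 = (sqrt(185) + 47)**2 = (47 + sqrt(185))**2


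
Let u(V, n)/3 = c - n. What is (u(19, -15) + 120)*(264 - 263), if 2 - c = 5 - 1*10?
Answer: 186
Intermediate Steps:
c = 7 (c = 2 - (5 - 1*10) = 2 - (5 - 10) = 2 - 1*(-5) = 2 + 5 = 7)
u(V, n) = 21 - 3*n (u(V, n) = 3*(7 - n) = 21 - 3*n)
(u(19, -15) + 120)*(264 - 263) = ((21 - 3*(-15)) + 120)*(264 - 263) = ((21 + 45) + 120)*1 = (66 + 120)*1 = 186*1 = 186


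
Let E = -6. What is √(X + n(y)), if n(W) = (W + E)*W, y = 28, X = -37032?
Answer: 8*I*√569 ≈ 190.83*I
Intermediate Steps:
n(W) = W*(-6 + W) (n(W) = (W - 6)*W = (-6 + W)*W = W*(-6 + W))
√(X + n(y)) = √(-37032 + 28*(-6 + 28)) = √(-37032 + 28*22) = √(-37032 + 616) = √(-36416) = 8*I*√569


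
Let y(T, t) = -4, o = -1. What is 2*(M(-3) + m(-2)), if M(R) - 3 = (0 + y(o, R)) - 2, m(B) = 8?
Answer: 10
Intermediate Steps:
M(R) = -3 (M(R) = 3 + ((0 - 4) - 2) = 3 + (-4 - 2) = 3 - 6 = -3)
2*(M(-3) + m(-2)) = 2*(-3 + 8) = 2*5 = 10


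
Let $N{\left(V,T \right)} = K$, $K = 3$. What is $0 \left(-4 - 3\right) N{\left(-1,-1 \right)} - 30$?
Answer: $-30$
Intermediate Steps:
$N{\left(V,T \right)} = 3$
$0 \left(-4 - 3\right) N{\left(-1,-1 \right)} - 30 = 0 \left(-4 - 3\right) 3 - 30 = 0 \left(-7\right) 3 - 30 = 0 \cdot 3 - 30 = 0 - 30 = -30$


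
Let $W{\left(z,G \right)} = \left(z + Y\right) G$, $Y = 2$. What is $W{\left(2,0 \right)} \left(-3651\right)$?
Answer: $0$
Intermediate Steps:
$W{\left(z,G \right)} = G \left(2 + z\right)$ ($W{\left(z,G \right)} = \left(z + 2\right) G = \left(2 + z\right) G = G \left(2 + z\right)$)
$W{\left(2,0 \right)} \left(-3651\right) = 0 \left(2 + 2\right) \left(-3651\right) = 0 \cdot 4 \left(-3651\right) = 0 \left(-3651\right) = 0$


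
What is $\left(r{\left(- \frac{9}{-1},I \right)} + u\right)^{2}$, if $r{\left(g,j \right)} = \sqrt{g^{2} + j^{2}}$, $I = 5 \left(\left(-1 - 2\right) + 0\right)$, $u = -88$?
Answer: $8050 - 528 \sqrt{34} \approx 4971.3$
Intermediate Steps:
$I = -15$ ($I = 5 \left(-3 + 0\right) = 5 \left(-3\right) = -15$)
$\left(r{\left(- \frac{9}{-1},I \right)} + u\right)^{2} = \left(\sqrt{\left(- \frac{9}{-1}\right)^{2} + \left(-15\right)^{2}} - 88\right)^{2} = \left(\sqrt{\left(\left(-9\right) \left(-1\right)\right)^{2} + 225} - 88\right)^{2} = \left(\sqrt{9^{2} + 225} - 88\right)^{2} = \left(\sqrt{81 + 225} - 88\right)^{2} = \left(\sqrt{306} - 88\right)^{2} = \left(3 \sqrt{34} - 88\right)^{2} = \left(-88 + 3 \sqrt{34}\right)^{2}$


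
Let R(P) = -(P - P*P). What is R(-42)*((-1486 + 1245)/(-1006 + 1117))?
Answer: -145082/37 ≈ -3921.1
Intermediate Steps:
R(P) = P² - P (R(P) = -(P - P²) = P² - P)
R(-42)*((-1486 + 1245)/(-1006 + 1117)) = (-42*(-1 - 42))*((-1486 + 1245)/(-1006 + 1117)) = (-42*(-43))*(-241/111) = 1806*(-241*1/111) = 1806*(-241/111) = -145082/37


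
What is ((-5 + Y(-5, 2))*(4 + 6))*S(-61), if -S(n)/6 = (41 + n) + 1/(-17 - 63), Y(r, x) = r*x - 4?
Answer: -91257/4 ≈ -22814.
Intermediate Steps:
Y(r, x) = -4 + r*x
S(n) = -9837/40 - 6*n (S(n) = -6*((41 + n) + 1/(-17 - 63)) = -6*((41 + n) + 1/(-80)) = -6*((41 + n) - 1/80) = -6*(3279/80 + n) = -9837/40 - 6*n)
((-5 + Y(-5, 2))*(4 + 6))*S(-61) = ((-5 + (-4 - 5*2))*(4 + 6))*(-9837/40 - 6*(-61)) = ((-5 + (-4 - 10))*10)*(-9837/40 + 366) = ((-5 - 14)*10)*(4803/40) = -19*10*(4803/40) = -190*4803/40 = -91257/4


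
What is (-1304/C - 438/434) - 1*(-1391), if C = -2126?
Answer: 320772048/230671 ≈ 1390.6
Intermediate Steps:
(-1304/C - 438/434) - 1*(-1391) = (-1304/(-2126) - 438/434) - 1*(-1391) = (-1304*(-1/2126) - 438*1/434) + 1391 = (652/1063 - 219/217) + 1391 = -91313/230671 + 1391 = 320772048/230671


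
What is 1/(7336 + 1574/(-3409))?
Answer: 3409/25006850 ≈ 0.00013632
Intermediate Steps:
1/(7336 + 1574/(-3409)) = 1/(7336 + 1574*(-1/3409)) = 1/(7336 - 1574/3409) = 1/(25006850/3409) = 3409/25006850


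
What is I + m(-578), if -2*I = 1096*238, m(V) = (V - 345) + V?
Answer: -131925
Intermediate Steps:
m(V) = -345 + 2*V (m(V) = (-345 + V) + V = -345 + 2*V)
I = -130424 (I = -548*238 = -1/2*260848 = -130424)
I + m(-578) = -130424 + (-345 + 2*(-578)) = -130424 + (-345 - 1156) = -130424 - 1501 = -131925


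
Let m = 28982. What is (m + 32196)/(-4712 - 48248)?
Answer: -30589/26480 ≈ -1.1552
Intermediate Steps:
(m + 32196)/(-4712 - 48248) = (28982 + 32196)/(-4712 - 48248) = 61178/(-52960) = 61178*(-1/52960) = -30589/26480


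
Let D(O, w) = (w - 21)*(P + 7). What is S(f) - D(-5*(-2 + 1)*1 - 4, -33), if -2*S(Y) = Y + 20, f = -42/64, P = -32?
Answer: -87019/64 ≈ -1359.7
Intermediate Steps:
D(O, w) = 525 - 25*w (D(O, w) = (w - 21)*(-32 + 7) = (-21 + w)*(-25) = 525 - 25*w)
f = -21/32 (f = -42*1/64 = -21/32 ≈ -0.65625)
S(Y) = -10 - Y/2 (S(Y) = -(Y + 20)/2 = -(20 + Y)/2 = -10 - Y/2)
S(f) - D(-5*(-2 + 1)*1 - 4, -33) = (-10 - ½*(-21/32)) - (525 - 25*(-33)) = (-10 + 21/64) - (525 + 825) = -619/64 - 1*1350 = -619/64 - 1350 = -87019/64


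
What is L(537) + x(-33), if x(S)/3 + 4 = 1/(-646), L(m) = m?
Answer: 339147/646 ≈ 525.00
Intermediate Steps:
x(S) = -7755/646 (x(S) = -12 + 3/(-646) = -12 + 3*(-1/646) = -12 - 3/646 = -7755/646)
L(537) + x(-33) = 537 - 7755/646 = 339147/646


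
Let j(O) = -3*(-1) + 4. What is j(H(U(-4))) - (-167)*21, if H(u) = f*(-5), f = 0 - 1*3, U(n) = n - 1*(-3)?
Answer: 3514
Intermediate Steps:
U(n) = 3 + n (U(n) = n + 3 = 3 + n)
f = -3 (f = 0 - 3 = -3)
H(u) = 15 (H(u) = -3*(-5) = 15)
j(O) = 7 (j(O) = 3 + 4 = 7)
j(H(U(-4))) - (-167)*21 = 7 - (-167)*21 = 7 - 1*(-3507) = 7 + 3507 = 3514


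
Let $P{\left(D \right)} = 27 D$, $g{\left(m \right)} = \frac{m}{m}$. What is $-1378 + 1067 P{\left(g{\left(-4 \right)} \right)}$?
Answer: $27431$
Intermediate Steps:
$g{\left(m \right)} = 1$
$-1378 + 1067 P{\left(g{\left(-4 \right)} \right)} = -1378 + 1067 \cdot 27 \cdot 1 = -1378 + 1067 \cdot 27 = -1378 + 28809 = 27431$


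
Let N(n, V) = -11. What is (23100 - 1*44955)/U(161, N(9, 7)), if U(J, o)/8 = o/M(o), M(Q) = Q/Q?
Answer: 21855/88 ≈ 248.35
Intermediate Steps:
M(Q) = 1
U(J, o) = 8*o (U(J, o) = 8*(o/1) = 8*(o*1) = 8*o)
(23100 - 1*44955)/U(161, N(9, 7)) = (23100 - 1*44955)/((8*(-11))) = (23100 - 44955)/(-88) = -21855*(-1/88) = 21855/88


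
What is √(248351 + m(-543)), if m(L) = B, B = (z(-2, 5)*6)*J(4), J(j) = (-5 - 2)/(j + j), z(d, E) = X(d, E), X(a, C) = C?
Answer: √993299/2 ≈ 498.32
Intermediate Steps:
z(d, E) = E
J(j) = -7/(2*j) (J(j) = -7*1/(2*j) = -7/(2*j))
B = -105/4 (B = (5*6)*(-7/2/4) = 30*(-7/2*¼) = 30*(-7/8) = -105/4 ≈ -26.250)
m(L) = -105/4
√(248351 + m(-543)) = √(248351 - 105/4) = √(993299/4) = √993299/2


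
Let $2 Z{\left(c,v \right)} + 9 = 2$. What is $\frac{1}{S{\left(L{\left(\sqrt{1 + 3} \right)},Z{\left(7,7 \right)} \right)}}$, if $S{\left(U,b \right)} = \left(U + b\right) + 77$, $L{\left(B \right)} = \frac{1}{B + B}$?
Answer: $\frac{4}{295} \approx 0.013559$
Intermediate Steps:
$Z{\left(c,v \right)} = - \frac{7}{2}$ ($Z{\left(c,v \right)} = - \frac{9}{2} + \frac{1}{2} \cdot 2 = - \frac{9}{2} + 1 = - \frac{7}{2}$)
$L{\left(B \right)} = \frac{1}{2 B}$
$S{\left(U,b \right)} = 77 + U + b$
$\frac{1}{S{\left(L{\left(\sqrt{1 + 3} \right)},Z{\left(7,7 \right)} \right)}} = \frac{1}{77 + \frac{1}{2 \sqrt{1 + 3}} - \frac{7}{2}} = \frac{1}{77 + \frac{1}{2 \sqrt{4}} - \frac{7}{2}} = \frac{1}{77 + \frac{1}{2 \cdot 2} - \frac{7}{2}} = \frac{1}{77 + \frac{1}{2} \cdot \frac{1}{2} - \frac{7}{2}} = \frac{1}{77 + \frac{1}{4} - \frac{7}{2}} = \frac{1}{\frac{295}{4}} = \frac{4}{295}$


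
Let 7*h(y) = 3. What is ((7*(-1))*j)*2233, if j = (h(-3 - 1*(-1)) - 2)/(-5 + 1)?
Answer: -24563/4 ≈ -6140.8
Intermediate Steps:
h(y) = 3/7 (h(y) = (⅐)*3 = 3/7)
j = 11/28 (j = (3/7 - 2)/(-5 + 1) = -11/7/(-4) = -11/7*(-¼) = 11/28 ≈ 0.39286)
((7*(-1))*j)*2233 = ((7*(-1))*(11/28))*2233 = -7*11/28*2233 = -11/4*2233 = -24563/4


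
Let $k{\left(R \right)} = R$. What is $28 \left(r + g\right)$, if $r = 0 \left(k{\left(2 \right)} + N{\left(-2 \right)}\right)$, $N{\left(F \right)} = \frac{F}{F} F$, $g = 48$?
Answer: $1344$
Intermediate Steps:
$N{\left(F \right)} = F$ ($N{\left(F \right)} = 1 F = F$)
$r = 0$ ($r = 0 \left(2 - 2\right) = 0 \cdot 0 = 0$)
$28 \left(r + g\right) = 28 \left(0 + 48\right) = 28 \cdot 48 = 1344$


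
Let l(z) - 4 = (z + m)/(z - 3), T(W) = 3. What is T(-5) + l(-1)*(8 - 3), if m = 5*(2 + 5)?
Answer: -39/2 ≈ -19.500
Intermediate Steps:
m = 35 (m = 5*7 = 35)
l(z) = 4 + (35 + z)/(-3 + z) (l(z) = 4 + (z + 35)/(z - 3) = 4 + (35 + z)/(-3 + z))
T(-5) + l(-1)*(8 - 3) = 3 + ((23 + 5*(-1))/(-3 - 1))*(8 - 3) = 3 + ((23 - 5)/(-4))*5 = 3 - ¼*18*5 = 3 - 9/2*5 = 3 - 45/2 = -39/2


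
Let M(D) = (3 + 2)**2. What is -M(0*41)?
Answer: -25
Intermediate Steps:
M(D) = 25 (M(D) = 5**2 = 25)
-M(0*41) = -1*25 = -25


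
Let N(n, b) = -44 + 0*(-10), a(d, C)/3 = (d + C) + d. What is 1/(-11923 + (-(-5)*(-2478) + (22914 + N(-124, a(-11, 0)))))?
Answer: -1/1443 ≈ -0.00069300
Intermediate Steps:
a(d, C) = 3*C + 6*d (a(d, C) = 3*((d + C) + d) = 3*((C + d) + d) = 3*(C + 2*d) = 3*C + 6*d)
N(n, b) = -44 (N(n, b) = -44 + 0 = -44)
1/(-11923 + (-(-5)*(-2478) + (22914 + N(-124, a(-11, 0))))) = 1/(-11923 + (-(-5)*(-2478) + (22914 - 44))) = 1/(-11923 + (-1*12390 + 22870)) = 1/(-11923 + (-12390 + 22870)) = 1/(-11923 + 10480) = 1/(-1443) = -1/1443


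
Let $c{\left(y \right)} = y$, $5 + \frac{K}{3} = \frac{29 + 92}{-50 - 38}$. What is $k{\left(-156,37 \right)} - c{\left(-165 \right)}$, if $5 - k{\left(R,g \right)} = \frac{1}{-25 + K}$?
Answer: $\frac{60018}{353} \approx 170.02$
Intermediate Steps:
$K = - \frac{153}{8}$ ($K = -15 + 3 \frac{29 + 92}{-50 - 38} = -15 + 3 \frac{121}{-88} = -15 + 3 \cdot 121 \left(- \frac{1}{88}\right) = -15 + 3 \left(- \frac{11}{8}\right) = -15 - \frac{33}{8} = - \frac{153}{8} \approx -19.125$)
$k{\left(R,g \right)} = \frac{1773}{353}$ ($k{\left(R,g \right)} = 5 - \frac{1}{-25 - \frac{153}{8}} = 5 - \frac{1}{- \frac{353}{8}} = 5 - - \frac{8}{353} = 5 + \frac{8}{353} = \frac{1773}{353}$)
$k{\left(-156,37 \right)} - c{\left(-165 \right)} = \frac{1773}{353} - -165 = \frac{1773}{353} + 165 = \frac{60018}{353}$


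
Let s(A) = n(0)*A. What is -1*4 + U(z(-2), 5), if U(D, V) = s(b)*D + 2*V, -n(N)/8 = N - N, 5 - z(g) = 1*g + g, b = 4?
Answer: 6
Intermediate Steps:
z(g) = 5 - 2*g (z(g) = 5 - (1*g + g) = 5 - (g + g) = 5 - 2*g)
n(N) = 0 (n(N) = -8*(N - N) = -8*0 = 0)
s(A) = 0 (s(A) = 0*A = 0)
U(D, V) = 2*V (U(D, V) = 0*D + 2*V = 0 + 2*V = 2*V)
-1*4 + U(z(-2), 5) = -1*4 + 2*5 = -4 + 10 = 6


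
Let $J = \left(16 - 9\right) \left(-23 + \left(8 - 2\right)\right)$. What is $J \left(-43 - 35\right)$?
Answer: $9282$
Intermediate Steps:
$J = -119$ ($J = 7 \left(-23 + \left(8 - 2\right)\right) = 7 \left(-23 + 6\right) = 7 \left(-17\right) = -119$)
$J \left(-43 - 35\right) = - 119 \left(-43 - 35\right) = \left(-119\right) \left(-78\right) = 9282$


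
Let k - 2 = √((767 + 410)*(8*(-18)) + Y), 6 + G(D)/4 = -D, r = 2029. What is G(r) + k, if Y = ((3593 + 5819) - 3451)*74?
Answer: -8138 + √271626 ≈ -7616.8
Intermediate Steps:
G(D) = -24 - 4*D (G(D) = -24 + 4*(-D) = -24 - 4*D)
Y = 441114 (Y = (9412 - 3451)*74 = 5961*74 = 441114)
k = 2 + √271626 (k = 2 + √((767 + 410)*(8*(-18)) + 441114) = 2 + √(1177*(-144) + 441114) = 2 + √(-169488 + 441114) = 2 + √271626 ≈ 523.18)
G(r) + k = (-24 - 4*2029) + (2 + √271626) = (-24 - 8116) + (2 + √271626) = -8140 + (2 + √271626) = -8138 + √271626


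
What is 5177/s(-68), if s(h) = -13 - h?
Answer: 5177/55 ≈ 94.127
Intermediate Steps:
5177/s(-68) = 5177/(-13 - 1*(-68)) = 5177/(-13 + 68) = 5177/55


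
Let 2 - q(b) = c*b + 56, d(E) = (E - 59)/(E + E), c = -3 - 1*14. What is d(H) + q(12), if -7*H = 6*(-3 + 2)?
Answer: 1393/12 ≈ 116.08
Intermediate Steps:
H = 6/7 (H = -6*(-3 + 2)/7 = -6*(-1)/7 = -⅐*(-6) = 6/7 ≈ 0.85714)
c = -17 (c = -3 - 14 = -17)
d(E) = (-59 + E)/(2*E) (d(E) = (-59 + E)/((2*E)) = (-59 + E)*(1/(2*E)) = (-59 + E)/(2*E))
q(b) = -54 + 17*b (q(b) = 2 - (-17*b + 56) = 2 - (56 - 17*b) = 2 + (-56 + 17*b) = -54 + 17*b)
d(H) + q(12) = (-59 + 6/7)/(2*(6/7)) + (-54 + 17*12) = (½)*(7/6)*(-407/7) + (-54 + 204) = -407/12 + 150 = 1393/12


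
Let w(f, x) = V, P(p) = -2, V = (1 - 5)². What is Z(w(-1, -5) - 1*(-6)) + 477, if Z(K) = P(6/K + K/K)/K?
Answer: 5246/11 ≈ 476.91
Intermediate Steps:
V = 16 (V = (-4)² = 16)
w(f, x) = 16
Z(K) = -2/K
Z(w(-1, -5) - 1*(-6)) + 477 = -2/(16 - 1*(-6)) + 477 = -2/(16 + 6) + 477 = -2/22 + 477 = -2*1/22 + 477 = -1/11 + 477 = 5246/11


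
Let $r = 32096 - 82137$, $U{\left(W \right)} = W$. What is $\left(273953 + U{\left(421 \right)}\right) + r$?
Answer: $224333$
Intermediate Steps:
$r = -50041$ ($r = 32096 - 82137 = -50041$)
$\left(273953 + U{\left(421 \right)}\right) + r = \left(273953 + 421\right) - 50041 = 274374 - 50041 = 224333$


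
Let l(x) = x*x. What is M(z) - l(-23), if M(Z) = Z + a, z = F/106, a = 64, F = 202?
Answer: -24544/53 ≈ -463.09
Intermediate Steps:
z = 101/53 (z = 202/106 = 202*(1/106) = 101/53 ≈ 1.9057)
l(x) = x²
M(Z) = 64 + Z (M(Z) = Z + 64 = 64 + Z)
M(z) - l(-23) = (64 + 101/53) - 1*(-23)² = 3493/53 - 1*529 = 3493/53 - 529 = -24544/53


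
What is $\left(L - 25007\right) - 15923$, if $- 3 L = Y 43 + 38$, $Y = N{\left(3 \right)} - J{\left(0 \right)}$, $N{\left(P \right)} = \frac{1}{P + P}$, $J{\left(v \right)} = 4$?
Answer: $- \frac{735979}{18} \approx -40888.0$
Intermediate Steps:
$N{\left(P \right)} = \frac{1}{2 P}$
$Y = - \frac{23}{6}$ ($Y = \frac{1}{2 \cdot 3} - 4 = \frac{1}{2} \cdot \frac{1}{3} - 4 = \frac{1}{6} - 4 = - \frac{23}{6} \approx -3.8333$)
$L = \frac{761}{18}$ ($L = - \frac{\left(- \frac{23}{6}\right) 43 + 38}{3} = - \frac{- \frac{989}{6} + 38}{3} = \left(- \frac{1}{3}\right) \left(- \frac{761}{6}\right) = \frac{761}{18} \approx 42.278$)
$\left(L - 25007\right) - 15923 = \left(\frac{761}{18} - 25007\right) - 15923 = - \frac{449365}{18} - 15923 = - \frac{735979}{18}$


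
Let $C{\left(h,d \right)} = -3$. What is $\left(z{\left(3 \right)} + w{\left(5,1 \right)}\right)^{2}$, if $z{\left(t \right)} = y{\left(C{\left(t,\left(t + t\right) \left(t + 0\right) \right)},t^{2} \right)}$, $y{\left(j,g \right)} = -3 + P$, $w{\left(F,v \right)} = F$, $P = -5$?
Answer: $9$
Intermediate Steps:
$y{\left(j,g \right)} = -8$ ($y{\left(j,g \right)} = -3 - 5 = -8$)
$z{\left(t \right)} = -8$
$\left(z{\left(3 \right)} + w{\left(5,1 \right)}\right)^{2} = \left(-8 + 5\right)^{2} = \left(-3\right)^{2} = 9$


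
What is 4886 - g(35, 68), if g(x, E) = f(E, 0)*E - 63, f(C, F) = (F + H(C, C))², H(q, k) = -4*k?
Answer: -5025963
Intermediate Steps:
f(C, F) = (F - 4*C)²
g(x, E) = -63 + 16*E³ (g(x, E) = (-1*0 + 4*E)²*E - 63 = (0 + 4*E)²*E - 63 = (4*E)²*E - 63 = (16*E²)*E - 63 = 16*E³ - 63 = -63 + 16*E³)
4886 - g(35, 68) = 4886 - (-63 + 16*68³) = 4886 - (-63 + 16*314432) = 4886 - (-63 + 5030912) = 4886 - 1*5030849 = 4886 - 5030849 = -5025963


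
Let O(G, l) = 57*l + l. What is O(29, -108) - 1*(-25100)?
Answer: 18836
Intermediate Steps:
O(G, l) = 58*l
O(29, -108) - 1*(-25100) = 58*(-108) - 1*(-25100) = -6264 + 25100 = 18836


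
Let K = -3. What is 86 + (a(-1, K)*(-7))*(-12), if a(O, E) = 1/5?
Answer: 514/5 ≈ 102.80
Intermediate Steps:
a(O, E) = ⅕
86 + (a(-1, K)*(-7))*(-12) = 86 + ((⅕)*(-7))*(-12) = 86 - 7/5*(-12) = 86 + 84/5 = 514/5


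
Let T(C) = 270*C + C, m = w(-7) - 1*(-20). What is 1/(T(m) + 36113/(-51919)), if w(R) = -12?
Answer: 7417/16074897 ≈ 0.00046140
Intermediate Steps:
m = 8 (m = -12 - 1*(-20) = -12 + 20 = 8)
T(C) = 271*C
1/(T(m) + 36113/(-51919)) = 1/(271*8 + 36113/(-51919)) = 1/(2168 + 36113*(-1/51919)) = 1/(2168 - 5159/7417) = 1/(16074897/7417) = 7417/16074897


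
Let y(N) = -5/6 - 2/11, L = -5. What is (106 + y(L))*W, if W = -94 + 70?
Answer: -27716/11 ≈ -2519.6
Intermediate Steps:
y(N) = -67/66 (y(N) = -5*⅙ - 2*1/11 = -⅚ - 2/11 = -67/66)
W = -24
(106 + y(L))*W = (106 - 67/66)*(-24) = (6929/66)*(-24) = -27716/11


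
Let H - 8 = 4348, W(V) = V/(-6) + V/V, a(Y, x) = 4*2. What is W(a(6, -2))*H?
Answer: -1452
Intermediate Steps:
a(Y, x) = 8
W(V) = 1 - V/6 (W(V) = V*(-1/6) + 1 = -V/6 + 1 = 1 - V/6)
H = 4356 (H = 8 + 4348 = 4356)
W(a(6, -2))*H = (1 - 1/6*8)*4356 = (1 - 4/3)*4356 = -1/3*4356 = -1452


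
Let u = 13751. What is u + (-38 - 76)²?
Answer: 26747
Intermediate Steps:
u + (-38 - 76)² = 13751 + (-38 - 76)² = 13751 + (-114)² = 13751 + 12996 = 26747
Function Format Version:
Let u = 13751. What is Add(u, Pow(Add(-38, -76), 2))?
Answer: 26747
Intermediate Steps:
Add(u, Pow(Add(-38, -76), 2)) = Add(13751, Pow(Add(-38, -76), 2)) = Add(13751, Pow(-114, 2)) = Add(13751, 12996) = 26747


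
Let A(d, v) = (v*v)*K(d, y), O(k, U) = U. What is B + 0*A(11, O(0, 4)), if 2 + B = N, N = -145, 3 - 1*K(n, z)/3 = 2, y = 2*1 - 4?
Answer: -147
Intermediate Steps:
y = -2 (y = 2 - 4 = -2)
K(n, z) = 3 (K(n, z) = 9 - 3*2 = 9 - 6 = 3)
A(d, v) = 3*v² (A(d, v) = (v*v)*3 = v²*3 = 3*v²)
B = -147 (B = -2 - 145 = -147)
B + 0*A(11, O(0, 4)) = -147 + 0*(3*4²) = -147 + 0*(3*16) = -147 + 0*48 = -147 + 0 = -147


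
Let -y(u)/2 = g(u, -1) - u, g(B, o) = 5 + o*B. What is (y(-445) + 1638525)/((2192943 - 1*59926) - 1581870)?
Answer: 1636735/551147 ≈ 2.9697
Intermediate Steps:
g(B, o) = 5 + B*o
y(u) = -10 + 4*u (y(u) = -2*((5 + u*(-1)) - u) = -2*((5 - u) - u) = -2*(5 - 2*u) = -10 + 4*u)
(y(-445) + 1638525)/((2192943 - 1*59926) - 1581870) = ((-10 + 4*(-445)) + 1638525)/((2192943 - 1*59926) - 1581870) = ((-10 - 1780) + 1638525)/((2192943 - 59926) - 1581870) = (-1790 + 1638525)/(2133017 - 1581870) = 1636735/551147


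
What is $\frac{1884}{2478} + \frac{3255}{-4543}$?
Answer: $\frac{199}{4543} \approx 0.043804$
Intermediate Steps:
$\frac{1884}{2478} + \frac{3255}{-4543} = 1884 \cdot \frac{1}{2478} + 3255 \left(- \frac{1}{4543}\right) = \frac{314}{413} - \frac{465}{649} = \frac{199}{4543}$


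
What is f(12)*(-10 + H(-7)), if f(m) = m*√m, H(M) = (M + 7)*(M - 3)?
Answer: -240*√3 ≈ -415.69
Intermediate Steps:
H(M) = (-3 + M)*(7 + M) (H(M) = (7 + M)*(-3 + M) = (-3 + M)*(7 + M))
f(m) = m^(3/2)
f(12)*(-10 + H(-7)) = 12^(3/2)*(-10 + (-21 + (-7)² + 4*(-7))) = (24*√3)*(-10 + (-21 + 49 - 28)) = (24*√3)*(-10 + 0) = (24*√3)*(-10) = -240*√3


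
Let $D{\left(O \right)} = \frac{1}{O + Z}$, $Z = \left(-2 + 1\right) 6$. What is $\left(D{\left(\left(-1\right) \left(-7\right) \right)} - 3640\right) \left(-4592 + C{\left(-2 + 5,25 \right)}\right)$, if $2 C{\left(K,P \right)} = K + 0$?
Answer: $\frac{33409659}{2} \approx 1.6705 \cdot 10^{7}$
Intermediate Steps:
$Z = -6$ ($Z = \left(-1\right) 6 = -6$)
$C{\left(K,P \right)} = \frac{K}{2}$ ($C{\left(K,P \right)} = \frac{K + 0}{2} = \frac{K}{2}$)
$D{\left(O \right)} = \frac{1}{-6 + O}$ ($D{\left(O \right)} = \frac{1}{O - 6} = \frac{1}{-6 + O}$)
$\left(D{\left(\left(-1\right) \left(-7\right) \right)} - 3640\right) \left(-4592 + C{\left(-2 + 5,25 \right)}\right) = \left(\frac{1}{-6 - -7} - 3640\right) \left(-4592 + \frac{-2 + 5}{2}\right) = \left(\frac{1}{-6 + 7} - 3640\right) \left(-4592 + \frac{1}{2} \cdot 3\right) = \left(1^{-1} - 3640\right) \left(-4592 + \frac{3}{2}\right) = \left(1 - 3640\right) \left(- \frac{9181}{2}\right) = \left(-3639\right) \left(- \frac{9181}{2}\right) = \frac{33409659}{2}$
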